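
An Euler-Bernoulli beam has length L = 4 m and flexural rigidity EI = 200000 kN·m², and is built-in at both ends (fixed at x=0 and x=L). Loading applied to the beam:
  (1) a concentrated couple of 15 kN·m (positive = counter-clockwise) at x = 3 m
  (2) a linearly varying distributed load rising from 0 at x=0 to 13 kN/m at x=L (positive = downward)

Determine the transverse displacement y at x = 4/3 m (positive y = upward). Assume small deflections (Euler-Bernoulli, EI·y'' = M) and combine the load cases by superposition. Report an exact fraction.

y(4/3) = -41521/1458000000 m

Load 1 — applied couple M₀=15 kN·m at a=3 m (b=L-a=1):
  y_1 = (R_Ax³/6 - M_Ax²/2)/EI  [x≤a] with R_A=135/32, M_A=75/16 = ((135/32)·(4/3)³/6 - (75/16)·(4/3)²/2)/200000 = -1/80000 m
Load 2 — triangular load w₀=13 kN/m (0→w₀ over full span):
  y_2 = -w₀x²(L-x)²(x+2L)/(120LEI) = -13·(4/3)²·(4-(4/3))²·((4/3)+2·4)/(120·4·200000) = -182/11390625 m
Superposition: y = Σ y_i = -41521/1458000000 m ≈ -0.000028 m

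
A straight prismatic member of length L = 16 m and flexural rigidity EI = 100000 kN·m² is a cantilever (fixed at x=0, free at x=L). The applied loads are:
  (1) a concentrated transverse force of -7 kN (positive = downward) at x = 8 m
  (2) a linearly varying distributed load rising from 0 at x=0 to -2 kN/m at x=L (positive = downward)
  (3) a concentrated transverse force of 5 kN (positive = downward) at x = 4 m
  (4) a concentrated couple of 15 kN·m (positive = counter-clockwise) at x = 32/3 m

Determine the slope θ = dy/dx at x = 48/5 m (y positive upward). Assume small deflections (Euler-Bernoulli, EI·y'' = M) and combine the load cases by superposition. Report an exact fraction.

Load 1 — point force P=-7 kN at a=8 m (b=L-a=8):
  θ_1 = -Pa²/(2EI)  [x>a] = -(-7)·8²/(2·100000) = 7/3125 rad
Load 2 — triangular load w₀=-2 kN/m (0→w₀ over full span):
  θ_2 = (w₀Lx²/4-w₀L²x/3-w₀x⁴/(24L))/EI = ((-2)·16·(48/5)²/4-(-2)·16²·(48/5)/3-(-2)·(48/5)⁴/(24·16))/100000 = 18464/1953125 rad
Load 3 — point force P=5 kN at a=4 m (b=L-a=12):
  θ_3 = -Pa²/(2EI)  [x>a] = -5·4²/(2·100000) = -1/2500 rad
Load 4 — applied couple M₀=15 kN·m at a=32/3 m (b=L-a=16/3):
  θ_4 = M₀x/EI  [x≤a] = 15·(48/5)/100000 = 9/6250 rad
Superposition: θ = Σ θ_i = 99481/7812500 rad ≈ 0.012734 rad

θ(48/5) = 99481/7812500 rad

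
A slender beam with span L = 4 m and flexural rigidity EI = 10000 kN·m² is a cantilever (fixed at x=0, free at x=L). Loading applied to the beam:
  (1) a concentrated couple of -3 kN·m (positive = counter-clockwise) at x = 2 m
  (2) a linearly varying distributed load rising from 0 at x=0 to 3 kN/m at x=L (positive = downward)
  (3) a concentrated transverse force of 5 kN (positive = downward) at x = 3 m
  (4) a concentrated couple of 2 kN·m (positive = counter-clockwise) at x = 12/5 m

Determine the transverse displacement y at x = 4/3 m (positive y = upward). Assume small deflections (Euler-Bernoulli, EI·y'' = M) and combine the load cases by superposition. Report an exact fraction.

y(4/3) = -1832/759375 m

Load 1 — applied couple M₀=-3 kN·m at a=2 m (b=L-a=2):
  y_1 = M₀x²/(2EI)  [x≤a] = (-3)·(4/3)²/(2·10000) = -1/3750 m
Load 2 — triangular load w₀=3 kN/m (0→w₀ over full span):
  y_2 = (w₀Lx³/12-w₀L²x²/6-w₀x⁵/(120L))/EI = (3·4·(4/3)³/12-3·4²·(4/3)²/6-3·(4/3)⁵/(120·4))/10000 = -902/759375 m
Load 3 — point force P=5 kN at a=3 m (b=L-a=1):
  y_3 = -Px²(3a-x)/(6EI)  [x≤a] = -5·(4/3)²·(3·3-(4/3))/(6·10000) = -23/20250 m
Load 4 — applied couple M₀=2 kN·m at a=12/5 m (b=L-a=8/5):
  y_4 = M₀x²/(2EI)  [x≤a] = 2·(4/3)²/(2·10000) = 1/5625 m
Superposition: y = Σ y_i = -1832/759375 m ≈ -0.002413 m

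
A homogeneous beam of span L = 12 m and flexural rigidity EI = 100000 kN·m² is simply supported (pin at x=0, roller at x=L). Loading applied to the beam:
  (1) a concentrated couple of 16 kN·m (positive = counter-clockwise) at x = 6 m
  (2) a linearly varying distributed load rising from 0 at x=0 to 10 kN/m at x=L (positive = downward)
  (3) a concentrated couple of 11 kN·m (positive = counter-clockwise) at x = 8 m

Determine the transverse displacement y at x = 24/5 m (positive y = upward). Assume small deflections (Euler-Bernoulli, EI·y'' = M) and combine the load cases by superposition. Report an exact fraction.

y(24/5) = -129803/9765625 m

Load 1 — applied couple M₀=16 kN·m at a=6 m (b=L-a=6):
  y_1 = (M₀x³/(6L)+C₁x)/EI  [x≤a] with C₁=M₀(3b²-L²)/(6L)=-8 = (16·(24/5)³/(6·12)+(-8)·(24/5))/100000 = -54/390625 m
Load 2 — triangular load w₀=10 kN/m (0→w₀ over full span):
  y_2 = -w₀x(7L⁴-10L²x²+3x⁴)/(360LEI) = -10·(24/5)·(7·12⁴-10·12²·(24/5)²+3·(24/5)⁴)/(360·12·100000) = -123228/9765625 m
Load 3 — applied couple M₀=11 kN·m at a=8 m (b=L-a=4):
  y_3 = (M₀x³/(6L)+C₁x)/EI  [x≤a] with C₁=M₀(3b²-L²)/(6L)=-44/3 = (11·(24/5)³/(6·12)+(-44/3)·(24/5))/100000 = -209/390625 m
Superposition: y = Σ y_i = -129803/9765625 m ≈ -0.013292 m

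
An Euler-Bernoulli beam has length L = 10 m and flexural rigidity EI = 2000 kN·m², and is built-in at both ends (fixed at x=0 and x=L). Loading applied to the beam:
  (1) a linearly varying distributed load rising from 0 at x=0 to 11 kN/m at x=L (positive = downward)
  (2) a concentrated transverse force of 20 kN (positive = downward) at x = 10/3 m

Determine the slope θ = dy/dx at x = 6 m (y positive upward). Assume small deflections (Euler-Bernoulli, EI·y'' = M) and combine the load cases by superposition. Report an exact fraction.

Load 1 — triangular load w₀=11 kN/m (0→w₀ over full span):
  θ_1 = -w₀(2x(L-x)(L-2x)(x+2L)+x²(L-x)²)/(120LEI) = -11·(2·6·(10-6)·(10-2·6)·(6+2·10)+6²·(10-6)²)/(120·10·2000) = 11/1250 rad
Load 2 — point force P=20 kN at a=10/3 m (b=L-a=20/3):
  θ_2 = Pa²(L-x)(2bL-(3b+a)(L-x))/(2L³EI)  [x>a] = 20·(10/3)²·(10-6)·(2·(20/3)·10-(3·(20/3)+(10/3))·(10-6))/(2·10³·2000) = 2/225 rad
Superposition: θ = Σ θ_i = 199/11250 rad ≈ 0.017689 rad

θ(6) = 199/11250 rad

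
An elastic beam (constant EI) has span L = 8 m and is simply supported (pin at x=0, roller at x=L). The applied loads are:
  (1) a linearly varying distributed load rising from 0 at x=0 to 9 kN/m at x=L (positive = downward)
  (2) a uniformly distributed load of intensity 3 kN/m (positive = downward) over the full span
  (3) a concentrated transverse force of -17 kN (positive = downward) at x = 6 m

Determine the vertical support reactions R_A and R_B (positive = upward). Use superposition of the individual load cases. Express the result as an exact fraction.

Load 1 — triangular load w₀=9 kN/m (0→w₀ over full span):
  R_A = w₀L/6 = 9·8/6 = 12 kN
  R_B = w₀L/3 = 9·8/3 = 24 kN
Load 2 — uniform load w=3 kN/m over full span:
  R_A = wL/2 = 3·8/2 = 12 kN
  R_B = wL/2 = 3·8/2 = 12 kN
Load 3 — point force P=-17 kN at a=6 m (b=L-a=2):
  R_A = Pb/L = (-17)·2/8 = -17/4 kN
  R_B = Pa/L = (-17)·6/8 = -51/4 kN
Superposition: R_A = 79/4 kN, R_B = 93/4 kN

R_A = 79/4 kN, R_B = 93/4 kN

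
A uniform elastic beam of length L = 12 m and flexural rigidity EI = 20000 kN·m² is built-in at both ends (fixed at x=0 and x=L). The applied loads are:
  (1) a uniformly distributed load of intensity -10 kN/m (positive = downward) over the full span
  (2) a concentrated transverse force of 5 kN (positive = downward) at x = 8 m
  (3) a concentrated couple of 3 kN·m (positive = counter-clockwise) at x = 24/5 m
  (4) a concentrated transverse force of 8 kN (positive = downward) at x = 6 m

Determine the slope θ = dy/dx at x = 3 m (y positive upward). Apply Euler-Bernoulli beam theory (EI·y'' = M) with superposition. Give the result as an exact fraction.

Load 1 — uniform load w=-10 kN/m over full span:
  θ_1 = -wx(L-x)(L-2x)/(12EI) = -(-10)·3·(12-3)·(12-2·3)/(12·20000) = 27/4000 rad
Load 2 — point force P=5 kN at a=8 m (b=L-a=4):
  θ_2 = -Pb²x(2aL-(3a+b)x)/(2L³EI)  [x≤a] = -5·4²·3·(2·8·12-(3·8+4)·3)/(2·12³·20000) = -3/8000 rad
Load 3 — applied couple M₀=3 kN·m at a=24/5 m (b=L-a=36/5):
  θ_3 = (R_Ax²/2 - M_Ax)/EI  [x≤a] with R_A=9/25, M_A=9/25 = ((9/25)·3²/2 - (9/25)·3)/20000 = 27/1000000 rad
Load 4 — point force P=8 kN at a=6 m (b=L-a=6):
  θ_4 = -Pb²x(2aL-(3a+b)x)/(2L³EI)  [x≤a] = -8·6²·3·(2·6·12-(3·6+6)·3)/(2·12³·20000) = -9/10000 rad
Superposition: θ = Σ θ_i = 2751/500000 rad ≈ 0.005502 rad

θ(3) = 2751/500000 rad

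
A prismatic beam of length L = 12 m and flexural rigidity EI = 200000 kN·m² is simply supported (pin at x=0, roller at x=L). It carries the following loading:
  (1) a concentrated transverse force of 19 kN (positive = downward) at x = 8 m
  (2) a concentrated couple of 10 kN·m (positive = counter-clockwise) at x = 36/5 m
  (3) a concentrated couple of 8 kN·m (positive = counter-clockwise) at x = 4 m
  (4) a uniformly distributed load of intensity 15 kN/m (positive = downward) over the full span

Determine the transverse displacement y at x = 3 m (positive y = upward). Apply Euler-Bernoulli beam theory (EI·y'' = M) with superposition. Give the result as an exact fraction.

Load 1 — point force P=19 kN at a=8 m (b=L-a=4):
  y_1 = -Pbx(L²-b²-x²)/(6LEI)  [x≤a] = -19·4·3·(12²-4²-3²)/(6·12·200000) = -2261/1200000 m
Load 2 — applied couple M₀=10 kN·m at a=36/5 m (b=L-a=24/5):
  y_2 = (M₀x³/(6L)+C₁x)/EI  [x≤a] with C₁=M₀(3b²-L²)/(6L)=-52/5 = (10·3³/(6·12)+(-52/5)·3)/200000 = -549/4000000 m
Load 3 — applied couple M₀=8 kN·m at a=4 m (b=L-a=8):
  y_3 = (M₀x³/(6L)+C₁x)/EI  [x≤a] with C₁=M₀(3b²-L²)/(6L)=16/3 = (8·3³/(6·12)+(16/3)·3)/200000 = 19/200000 m
Load 4 — uniform load w=15 kN/m over full span:
  y_4 = -wx(L³-2Lx²+x³)/(24EI) = -15·3·(12³-2·12·3²+3³)/(24·200000) = -4617/320000 m
Superposition: y = Σ y_i = -392509/24000000 m ≈ -0.016355 m

y(3) = -392509/24000000 m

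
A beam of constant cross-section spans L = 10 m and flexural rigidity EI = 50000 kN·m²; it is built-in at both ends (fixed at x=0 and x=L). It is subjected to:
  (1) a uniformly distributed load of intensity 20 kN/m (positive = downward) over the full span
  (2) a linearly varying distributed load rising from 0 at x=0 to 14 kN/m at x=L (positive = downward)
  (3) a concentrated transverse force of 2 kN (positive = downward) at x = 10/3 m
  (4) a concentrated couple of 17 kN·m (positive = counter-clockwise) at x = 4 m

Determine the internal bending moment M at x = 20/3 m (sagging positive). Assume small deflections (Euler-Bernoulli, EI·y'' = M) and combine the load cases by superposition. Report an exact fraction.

M(20/3) = 1932/25 kN·m

Load 1 — uniform load w=20 kN/m over full span:
  M_1 = wLx/2 - wL²/12 - wx²/2 = 20·10·(20/3)/2 - 20·10²/12 - 20·(20/3)²/2 = 500/9 kN·m
Load 2 — triangular load w₀=14 kN/m (0→w₀ over full span):
  M_2 = 3w₀Lx/20 - w₀L²/30 - w₀x³/(6L) = 3·14·10·(20/3)/20 - 14·10²/30 - 14·(20/3)³/(6·10) = 1960/81 kN·m
Load 3 — point force P=2 kN at a=10/3 m (b=L-a=20/3):
  M_3 = Pa²(a+3b)(L-x)/L³ - Pa²b/L²  [x>a] = 2·(10/3)²·((10/3)+3·(20/3))·(10-(20/3))/10³ - 2·(10/3)²·(20/3)/10² = 20/81 kN·m
Load 4 — applied couple M₀=17 kN·m at a=4 m (b=L-a=6):
  M_4 = R_Ax - M_A - M₀  [x>a] with R_A=306/125, M_A=51/25 = (306/125)·(20/3) - (51/25) - 17 = -68/25 kN·m
Superposition: M = Σ M_i = 1932/25 kN·m ≈ 77.280000 kN·m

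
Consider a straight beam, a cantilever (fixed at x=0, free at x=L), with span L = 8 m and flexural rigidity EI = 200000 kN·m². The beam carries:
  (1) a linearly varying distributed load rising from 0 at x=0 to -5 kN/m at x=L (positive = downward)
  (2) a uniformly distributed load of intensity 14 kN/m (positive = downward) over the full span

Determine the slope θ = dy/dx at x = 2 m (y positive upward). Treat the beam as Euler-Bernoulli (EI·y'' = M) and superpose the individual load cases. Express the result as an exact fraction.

θ(2) = -6203/2400000 rad

Load 1 — triangular load w₀=-5 kN/m (0→w₀ over full span):
  θ_1 = (w₀Lx²/4-w₀L²x/3-w₀x⁴/(24L))/EI = ((-5)·8·2²/4-(-5)·8²·2/3-(-5)·2⁴/(24·8))/200000 = 139/160000 rad
Load 2 — uniform load w=14 kN/m over full span:
  θ_2 = -wx(x²-3Lx+3L²)/(6EI) = -14·2·(2²-3·8·2+3·8²)/(6·200000) = -259/75000 rad
Superposition: θ = Σ θ_i = -6203/2400000 rad ≈ -0.002585 rad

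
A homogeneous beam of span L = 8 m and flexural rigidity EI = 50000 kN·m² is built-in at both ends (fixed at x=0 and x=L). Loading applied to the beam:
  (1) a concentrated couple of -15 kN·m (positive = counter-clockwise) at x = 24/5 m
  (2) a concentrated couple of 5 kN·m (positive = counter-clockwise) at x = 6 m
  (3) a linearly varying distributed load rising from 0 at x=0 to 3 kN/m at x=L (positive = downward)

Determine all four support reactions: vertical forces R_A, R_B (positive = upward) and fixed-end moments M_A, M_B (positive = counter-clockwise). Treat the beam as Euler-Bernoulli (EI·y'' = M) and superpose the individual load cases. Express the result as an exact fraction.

Load 1 — applied couple M₀=-15 kN·m at a=24/5 m (b=L-a=16/5):
  R_A = 6M₀ab/L³ = 6·(-15)·(24/5)·(16/5)/8³ = -27/10 kN
  M_A = M₀b(2a-b)/L² = (-15)·(16/5)·(2·(24/5)-(16/5))/8² = -24/5 kN·m
  R_B = -6M₀ab/L³ = -6·(-15)·(24/5)·(16/5)/8³ = 27/10 kN
  M_B = M₀a(2b-a)/L² = (-15)·(24/5)·(2·(16/5)-(24/5))/8² = -9/5 kN·m
Load 2 — applied couple M₀=5 kN·m at a=6 m (b=L-a=2):
  R_A = 6M₀ab/L³ = 6·5·6·2/8³ = 45/64 kN
  M_A = M₀b(2a-b)/L² = 5·2·(2·6-2)/8² = 25/16 kN·m
  R_B = -6M₀ab/L³ = -6·5·6·2/8³ = -45/64 kN
  M_B = M₀a(2b-a)/L² = 5·6·(2·2-6)/8² = -15/16 kN·m
Load 3 — triangular load w₀=3 kN/m (0→w₀ over full span):
  R_A = 3w₀L/20 = 3·3·8/20 = 18/5 kN
  M_A = w₀L²/30 = 3·8²/30 = 32/5 kN·m
  R_B = 7w₀L/20 = 7·3·8/20 = 42/5 kN
  M_B = -w₀L²/20 = -3·8²/20 = -48/5 kN·m
Superposition: R_A = 513/320 kN, M_A = 253/80 kN·m, R_B = 3327/320 kN, M_B = -987/80 kN·m

R_A = 513/320 kN, M_A = 253/80 kN·m, R_B = 3327/320 kN, M_B = -987/80 kN·m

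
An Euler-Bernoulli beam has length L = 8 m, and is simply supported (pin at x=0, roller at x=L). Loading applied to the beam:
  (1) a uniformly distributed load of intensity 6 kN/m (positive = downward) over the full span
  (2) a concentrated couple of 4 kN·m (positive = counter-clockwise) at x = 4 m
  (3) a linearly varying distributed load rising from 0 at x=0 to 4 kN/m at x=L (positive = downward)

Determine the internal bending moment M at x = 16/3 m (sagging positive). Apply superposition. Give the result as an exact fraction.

M(16/3) = 4628/81 kN·m

Load 1 — uniform load w=6 kN/m over full span:
  M_1 = wx(L-x)/2 = 6·(16/3)·(8-(16/3))/2 = 128/3 kN·m
Load 2 — applied couple M₀=4 kN·m at a=4 m (b=L-a=4):
  M_2 = M₀x/L - M₀  [x>a] = 4·(16/3)/8 - 4 = -4/3 kN·m
Load 3 — triangular load w₀=4 kN/m (0→w₀ over full span):
  M_3 = w₀Lx/6 - w₀x³/(6L) = 4·8·(16/3)/6 - 4·(16/3)³/(6·8) = 1280/81 kN·m
Superposition: M = Σ M_i = 4628/81 kN·m ≈ 57.135802 kN·m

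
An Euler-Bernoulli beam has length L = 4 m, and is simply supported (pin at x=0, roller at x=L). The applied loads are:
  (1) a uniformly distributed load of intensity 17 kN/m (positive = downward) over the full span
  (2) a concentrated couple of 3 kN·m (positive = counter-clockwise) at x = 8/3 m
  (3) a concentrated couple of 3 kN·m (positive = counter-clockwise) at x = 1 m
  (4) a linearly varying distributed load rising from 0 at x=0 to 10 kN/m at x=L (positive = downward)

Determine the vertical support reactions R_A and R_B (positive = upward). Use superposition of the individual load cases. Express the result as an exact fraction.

Load 1 — uniform load w=17 kN/m over full span:
  R_A = wL/2 = 17·4/2 = 34 kN
  R_B = wL/2 = 17·4/2 = 34 kN
Load 2 — applied couple M₀=3 kN·m at a=8/3 m (b=L-a=4/3):
  R_A = M₀/L = 3/4 kN
  R_B = -M₀/L = -3/4 kN
Load 3 — applied couple M₀=3 kN·m at a=1 m (b=L-a=3):
  R_A = M₀/L = 3/4 kN
  R_B = -M₀/L = -3/4 kN
Load 4 — triangular load w₀=10 kN/m (0→w₀ over full span):
  R_A = w₀L/6 = 10·4/6 = 20/3 kN
  R_B = w₀L/3 = 10·4/3 = 40/3 kN
Superposition: R_A = 253/6 kN, R_B = 275/6 kN

R_A = 253/6 kN, R_B = 275/6 kN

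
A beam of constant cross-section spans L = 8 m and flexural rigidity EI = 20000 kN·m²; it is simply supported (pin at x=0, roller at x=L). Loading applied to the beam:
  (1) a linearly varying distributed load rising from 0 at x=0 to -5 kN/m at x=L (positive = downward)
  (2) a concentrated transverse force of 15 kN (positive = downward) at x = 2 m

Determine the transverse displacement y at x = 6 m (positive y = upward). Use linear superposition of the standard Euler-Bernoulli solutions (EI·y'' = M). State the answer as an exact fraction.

y(6) = 7/4800 m

Load 1 — triangular load w₀=-5 kN/m (0→w₀ over full span):
  y_1 = -w₀x(7L⁴-10L²x²+3x⁴)/(360LEI) = -(-5)·6·(7·8⁴-10·8²·6²+3·6⁴)/(360·8·20000) = 119/24000 m
Load 2 — point force P=15 kN at a=2 m (b=L-a=6):
  y_2 = -Pa(L-x)(2Lx-a²-x²)/(6LEI)  [x>a] = -15·2·(8-6)·(2·8·6-2²-6²)/(6·8·20000) = -7/2000 m
Superposition: y = Σ y_i = 7/4800 m ≈ 0.001458 m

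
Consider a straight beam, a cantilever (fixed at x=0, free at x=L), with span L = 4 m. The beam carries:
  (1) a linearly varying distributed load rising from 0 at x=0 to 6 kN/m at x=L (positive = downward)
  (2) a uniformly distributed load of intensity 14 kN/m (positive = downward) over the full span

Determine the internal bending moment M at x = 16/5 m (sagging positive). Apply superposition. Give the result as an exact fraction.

M(16/5) = -784/125 kN·m

Load 1 — triangular load w₀=6 kN/m (0→w₀ over full span):
  M_1 = w₀Lx/2 - w₀L²/3 - w₀x³/(6L) = 6·4·(16/5)/2 - 6·4²/3 - 6·(16/5)³/(6·4) = -224/125 kN·m
Load 2 — uniform load w=14 kN/m over full span:
  M_2 = -w(L-x)²/2 = -14·(4-(16/5))²/2 = -112/25 kN·m
Superposition: M = Σ M_i = -784/125 kN·m ≈ -6.272000 kN·m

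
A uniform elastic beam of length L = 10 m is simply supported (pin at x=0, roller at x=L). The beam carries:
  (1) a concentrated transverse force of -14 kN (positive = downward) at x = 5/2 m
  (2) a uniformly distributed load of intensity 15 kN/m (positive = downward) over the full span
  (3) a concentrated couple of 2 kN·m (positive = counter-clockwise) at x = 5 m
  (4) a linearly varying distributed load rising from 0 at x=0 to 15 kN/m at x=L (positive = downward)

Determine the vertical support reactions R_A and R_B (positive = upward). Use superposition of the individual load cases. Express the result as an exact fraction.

Load 1 — point force P=-14 kN at a=5/2 m (b=L-a=15/2):
  R_A = Pb/L = (-14)·(15/2)/10 = -21/2 kN
  R_B = Pa/L = (-14)·(5/2)/10 = -7/2 kN
Load 2 — uniform load w=15 kN/m over full span:
  R_A = wL/2 = 15·10/2 = 75 kN
  R_B = wL/2 = 15·10/2 = 75 kN
Load 3 — applied couple M₀=2 kN·m at a=5 m (b=L-a=5):
  R_A = M₀/L = 2/10 = 1/5 kN
  R_B = -M₀/L = -2/10 = -1/5 kN
Load 4 — triangular load w₀=15 kN/m (0→w₀ over full span):
  R_A = w₀L/6 = 15·10/6 = 25 kN
  R_B = w₀L/3 = 15·10/3 = 50 kN
Superposition: R_A = 897/10 kN, R_B = 1213/10 kN

R_A = 897/10 kN, R_B = 1213/10 kN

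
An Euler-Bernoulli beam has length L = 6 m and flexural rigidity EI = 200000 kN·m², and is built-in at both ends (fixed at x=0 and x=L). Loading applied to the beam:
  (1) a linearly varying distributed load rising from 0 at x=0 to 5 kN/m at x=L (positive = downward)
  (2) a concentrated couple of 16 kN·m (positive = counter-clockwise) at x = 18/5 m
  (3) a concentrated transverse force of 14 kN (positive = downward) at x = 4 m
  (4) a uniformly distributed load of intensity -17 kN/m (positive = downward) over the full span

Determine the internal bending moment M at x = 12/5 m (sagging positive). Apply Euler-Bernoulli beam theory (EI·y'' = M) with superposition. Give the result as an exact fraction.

M(12/5) = -14597/1125 kN·m

Load 1 — triangular load w₀=5 kN/m (0→w₀ over full span):
  M_1 = 3w₀Lx/20 - w₀L²/30 - w₀x³/(6L) = 3·5·6·(12/5)/20 - 5·6²/30 - 5·(12/5)³/(6·6) = 72/25 kN·m
Load 2 — applied couple M₀=16 kN·m at a=18/5 m (b=L-a=12/5):
  M_2 = R_Ax - M_A  [x≤a] with R_A=96/25, M_A=128/25 = (96/25)·(12/5) - (128/25) = 512/125 kN·m
Load 3 — point force P=14 kN at a=4 m (b=L-a=2):
  M_3 = Pb²(3a+b)x/L³ - Pab²/L²  [x≤a] = 14·2²·(3·4+2)·(12/5)/6³ - 14·4·2²/6² = 112/45 kN·m
Load 4 — uniform load w=-17 kN/m over full span:
  M_4 = wLx/2 - wL²/12 - wx²/2 = (-17)·6·(12/5)/2 - (-17)·6²/12 - (-17)·(12/5)²/2 = -561/25 kN·m
Superposition: M = Σ M_i = -14597/1125 kN·m ≈ -12.975111 kN·m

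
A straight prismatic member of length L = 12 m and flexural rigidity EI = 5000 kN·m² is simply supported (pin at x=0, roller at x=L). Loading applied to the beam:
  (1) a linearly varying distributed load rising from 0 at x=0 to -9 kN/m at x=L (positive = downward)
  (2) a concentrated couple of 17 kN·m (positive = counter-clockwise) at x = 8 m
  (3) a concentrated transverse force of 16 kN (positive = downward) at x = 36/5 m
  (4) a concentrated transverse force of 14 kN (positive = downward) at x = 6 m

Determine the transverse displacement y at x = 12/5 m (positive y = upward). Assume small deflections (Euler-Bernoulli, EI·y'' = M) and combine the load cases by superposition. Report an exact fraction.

Load 1 — triangular load w₀=-9 kN/m (0→w₀ over full span):
  y_1 = -w₀x(7L⁴-10L²x²+3x⁴)/(360LEI) = -(-9)·(12/5)·(7·12⁴-10·12²·(12/5)²+3·(12/5)⁴)/(360·12·5000) = 1337472/9765625 m
Load 2 — applied couple M₀=17 kN·m at a=8 m (b=L-a=4):
  y_2 = (M₀x³/(6L)+C₁x)/EI  [x≤a] with C₁=M₀(3b²-L²)/(6L)=-68/3 = (17·(12/5)³/(6·12)+(-68/3)·(12/5))/5000 = -799/78125 m
Load 3 — point force P=16 kN at a=36/5 m (b=L-a=24/5):
  y_3 = -Pbx(L²-b²-x²)/(6LEI)  [x≤a] = -16·(24/5)·(12/5)·(12²-(24/5)²-(12/5)²)/(6·12·5000) = -4608/78125 m
Load 4 — point force P=14 kN at a=6 m (b=L-a=6):
  y_4 = -Pbx(L²-b²-x²)/(6LEI)  [x≤a] = -14·6·(12/5)·(12²-6²-(12/5)²)/(6·12·5000) = -4473/78125 m
Superposition: y = Σ y_i = 102472/9765625 m ≈ 0.010493 m

y(12/5) = 102472/9765625 m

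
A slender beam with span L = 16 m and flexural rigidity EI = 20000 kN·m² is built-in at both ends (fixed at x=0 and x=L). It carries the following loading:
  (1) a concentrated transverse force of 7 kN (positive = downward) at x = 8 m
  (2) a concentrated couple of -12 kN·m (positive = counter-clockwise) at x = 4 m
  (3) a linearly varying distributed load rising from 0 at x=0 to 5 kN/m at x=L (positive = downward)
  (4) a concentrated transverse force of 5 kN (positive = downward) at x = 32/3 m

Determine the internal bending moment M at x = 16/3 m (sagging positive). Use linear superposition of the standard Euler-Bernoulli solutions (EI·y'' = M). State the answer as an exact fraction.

Load 1 — point force P=7 kN at a=8 m (b=L-a=8):
  M_1 = Pb²(3a+b)x/L³ - Pab²/L²  [x≤a] = 7·8²·(3·8+8)·(16/3)/16³ - 7·8·8²/16² = 14/3 kN·m
Load 2 — applied couple M₀=-12 kN·m at a=4 m (b=L-a=12):
  M_2 = R_Ax - M_A - M₀  [x>a] with R_A=-27/32, M_A=9/4 = (-27/32)·(16/3) - (9/4) - (-12) = 21/4 kN·m
Load 3 — triangular load w₀=5 kN/m (0→w₀ over full span):
  M_3 = 3w₀Lx/20 - w₀L²/30 - w₀x³/(6L) = 3·5·16·(16/3)/20 - 5·16²/30 - 5·(16/3)³/(6·16) = 1088/81 kN·m
Load 4 — point force P=5 kN at a=32/3 m (b=L-a=16/3):
  M_4 = Pb²(3a+b)x/L³ - Pab²/L²  [x≤a] = 5·(16/3)²·(3·(32/3)+(16/3))·(16/3)/16³ - 5·(32/3)·(16/3)²/16² = 80/81 kN·m
Superposition: M = Σ M_i = 7885/324 kN·m ≈ 24.336420 kN·m

M(16/3) = 7885/324 kN·m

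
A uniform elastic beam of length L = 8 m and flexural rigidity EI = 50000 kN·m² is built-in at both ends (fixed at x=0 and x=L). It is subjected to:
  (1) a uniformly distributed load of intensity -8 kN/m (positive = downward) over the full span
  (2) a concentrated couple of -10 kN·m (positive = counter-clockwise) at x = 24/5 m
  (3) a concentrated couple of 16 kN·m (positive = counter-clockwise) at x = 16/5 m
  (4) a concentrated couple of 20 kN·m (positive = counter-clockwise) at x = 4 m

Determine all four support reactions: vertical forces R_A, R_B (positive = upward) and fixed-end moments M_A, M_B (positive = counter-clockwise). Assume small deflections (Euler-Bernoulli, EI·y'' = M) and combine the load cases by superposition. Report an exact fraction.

Load 1 — uniform load w=-8 kN/m over full span:
  R_A = wL/2 = (-8)·8/2 = -32 kN
  M_A = wL²/12 = (-8)·8²/12 = -128/3 kN·m
  R_B = wL/2 = (-8)·8/2 = -32 kN
  M_B = -wL²/12 = -(-8)·8²/12 = 128/3 kN·m
Load 2 — applied couple M₀=-10 kN·m at a=24/5 m (b=L-a=16/5):
  R_A = 6M₀ab/L³ = 6·(-10)·(24/5)·(16/5)/8³ = -9/5 kN
  M_A = M₀b(2a-b)/L² = (-10)·(16/5)·(2·(24/5)-(16/5))/8² = -16/5 kN·m
  R_B = -6M₀ab/L³ = -6·(-10)·(24/5)·(16/5)/8³ = 9/5 kN
  M_B = M₀a(2b-a)/L² = (-10)·(24/5)·(2·(16/5)-(24/5))/8² = -6/5 kN·m
Load 3 — applied couple M₀=16 kN·m at a=16/5 m (b=L-a=24/5):
  R_A = 6M₀ab/L³ = 6·16·(16/5)·(24/5)/8³ = 72/25 kN
  M_A = M₀b(2a-b)/L² = 16·(24/5)·(2·(16/5)-(24/5))/8² = 48/25 kN·m
  R_B = -6M₀ab/L³ = -6·16·(16/5)·(24/5)/8³ = -72/25 kN
  M_B = M₀a(2b-a)/L² = 16·(16/5)·(2·(24/5)-(16/5))/8² = 128/25 kN·m
Load 4 — applied couple M₀=20 kN·m at a=4 m (b=L-a=4):
  R_A = 6M₀ab/L³ = 6·20·4·4/8³ = 15/4 kN
  M_A = M₀b(2a-b)/L² = 20·4·(2·4-4)/8² = 5 kN·m
  R_B = -6M₀ab/L³ = -6·20·4·4/8³ = -15/4 kN
  M_B = M₀a(2b-a)/L² = 20·4·(2·4-4)/8² = 5 kN·m
Superposition: R_A = -2717/100 kN, M_A = -2921/75 kN·m, R_B = -3683/100 kN, M_B = 3869/75 kN·m

R_A = -2717/100 kN, M_A = -2921/75 kN·m, R_B = -3683/100 kN, M_B = 3869/75 kN·m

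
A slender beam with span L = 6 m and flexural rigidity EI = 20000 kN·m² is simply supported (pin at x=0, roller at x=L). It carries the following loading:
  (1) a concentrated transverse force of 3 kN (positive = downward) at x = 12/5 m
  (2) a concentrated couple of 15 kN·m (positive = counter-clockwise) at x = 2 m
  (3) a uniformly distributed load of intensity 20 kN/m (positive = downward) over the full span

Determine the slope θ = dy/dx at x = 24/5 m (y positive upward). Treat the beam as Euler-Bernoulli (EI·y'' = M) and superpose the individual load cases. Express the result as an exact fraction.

Load 1 — point force P=3 kN at a=12/5 m (b=L-a=18/5):
  θ_1 = -Pa(2L²-6Lx+3x²+a²)/(6LEI)  [x>a] = -3·(12/5)·(2·6²-6·6·(24/5)+3·(24/5)²+(12/5)²)/(6·6·20000) = 81/312500 rad
Load 2 — applied couple M₀=15 kN·m at a=2 m (b=L-a=4):
  θ_2 = (M₀x²/(2L)-M₀(x-a)+C₁)/EI  [x>a] with C₁=M₀(3b²-L²)/(6L)=5 = (15·(24/5)²/(2·6)-15·((24/5)-2)+5)/20000 = -41/100000 rad
Load 3 — uniform load w=20 kN/m over full span:
  θ_3 = -w(L³-6Lx²+4x³)/(24EI) = -20·(6³-6·6·(24/5)²+4·(24/5)³)/(24·20000) = 891/125000 rad
Superposition: θ = Σ θ_i = 17443/2500000 rad ≈ 0.006977 rad

θ(24/5) = 17443/2500000 rad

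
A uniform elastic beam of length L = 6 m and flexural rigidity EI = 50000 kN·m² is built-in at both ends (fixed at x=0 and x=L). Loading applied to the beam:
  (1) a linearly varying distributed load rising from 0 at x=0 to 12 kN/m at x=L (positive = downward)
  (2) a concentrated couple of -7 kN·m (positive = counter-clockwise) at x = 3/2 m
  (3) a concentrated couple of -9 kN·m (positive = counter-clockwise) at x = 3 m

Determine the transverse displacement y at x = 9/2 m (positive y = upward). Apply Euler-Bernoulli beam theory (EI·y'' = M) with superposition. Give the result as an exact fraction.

Load 1 — triangular load w₀=12 kN/m (0→w₀ over full span):
  y_1 = -w₀x²(L-x)²(x+2L)/(120LEI) = -12·(9/2)²·(6-(9/2))²·((9/2)+2·6)/(120·6·50000) = -8019/32000000 m
Load 2 — applied couple M₀=-7 kN·m at a=3/2 m (b=L-a=9/2):
  y_2 = (R_Ax³/6 - M_Ax²/2 - M₀(x-a)²/2)/EI  [x>a] with R_A=-21/16, M_A=21/16 = ((-21/16)·(9/2)³/6 - (21/16)·(9/2)²/2 - (-7)·((9/2)-(3/2))²/2)/50000 = -441/12800000 m
Load 3 — applied couple M₀=-9 kN·m at a=3 m (b=L-a=3):
  y_3 = (R_Ax³/6 - M_Ax²/2 - M₀(x-a)²/2)/EI  [x>a] with R_A=-9/4, M_A=-9/4 = ((-9/4)·(9/2)³/6 - (-9/4)·(9/2)²/2 - (-9)·((9/2)-3)²/2)/50000 = -81/3200000 m
Superposition: y = Σ y_i = -19863/64000000 m ≈ -0.000310 m

y(9/2) = -19863/64000000 m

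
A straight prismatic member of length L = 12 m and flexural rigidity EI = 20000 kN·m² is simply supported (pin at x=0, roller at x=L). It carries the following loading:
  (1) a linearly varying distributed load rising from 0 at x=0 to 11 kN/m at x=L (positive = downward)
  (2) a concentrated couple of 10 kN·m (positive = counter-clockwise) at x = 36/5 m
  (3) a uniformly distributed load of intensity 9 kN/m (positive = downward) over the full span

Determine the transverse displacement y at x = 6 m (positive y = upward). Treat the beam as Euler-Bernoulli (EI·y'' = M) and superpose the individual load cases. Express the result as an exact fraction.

y(6) = -19737/100000 m

Load 1 — triangular load w₀=11 kN/m (0→w₀ over full span):
  y_1 = -w₀x(7L⁴-10L²x²+3x⁴)/(360LEI) = -11·6·(7·12⁴-10·12²·6²+3·6⁴)/(360·12·20000) = -297/4000 m
Load 2 — applied couple M₀=10 kN·m at a=36/5 m (b=L-a=24/5):
  y_2 = (M₀x³/(6L)+C₁x)/EI  [x≤a] with C₁=M₀(3b²-L²)/(6L)=-52/5 = (10·6³/(6·12)+(-52/5)·6)/20000 = -81/50000 m
Load 3 — uniform load w=9 kN/m over full span:
  y_3 = -wx(L³-2Lx²+x³)/(24EI) = -9·6·(12³-2·12·6²+6³)/(24·20000) = -243/2000 m
Superposition: y = Σ y_i = -19737/100000 m ≈ -0.197370 m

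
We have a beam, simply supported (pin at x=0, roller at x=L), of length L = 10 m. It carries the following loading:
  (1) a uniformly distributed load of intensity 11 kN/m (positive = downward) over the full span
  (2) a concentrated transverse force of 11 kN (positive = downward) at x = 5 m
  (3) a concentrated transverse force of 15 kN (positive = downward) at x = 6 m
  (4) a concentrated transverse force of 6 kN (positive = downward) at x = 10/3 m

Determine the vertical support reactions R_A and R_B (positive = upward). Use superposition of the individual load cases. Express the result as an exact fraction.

Load 1 — uniform load w=11 kN/m over full span:
  R_A = wL/2 = 11·10/2 = 55 kN
  R_B = wL/2 = 11·10/2 = 55 kN
Load 2 — point force P=11 kN at a=5 m (b=L-a=5):
  R_A = Pb/L = 11·5/10 = 11/2 kN
  R_B = Pa/L = 11·5/10 = 11/2 kN
Load 3 — point force P=15 kN at a=6 m (b=L-a=4):
  R_A = Pb/L = 15·4/10 = 6 kN
  R_B = Pa/L = 15·6/10 = 9 kN
Load 4 — point force P=6 kN at a=10/3 m (b=L-a=20/3):
  R_A = Pb/L = 6·(20/3)/10 = 4 kN
  R_B = Pa/L = 6·(10/3)/10 = 2 kN
Superposition: R_A = 141/2 kN, R_B = 143/2 kN

R_A = 141/2 kN, R_B = 143/2 kN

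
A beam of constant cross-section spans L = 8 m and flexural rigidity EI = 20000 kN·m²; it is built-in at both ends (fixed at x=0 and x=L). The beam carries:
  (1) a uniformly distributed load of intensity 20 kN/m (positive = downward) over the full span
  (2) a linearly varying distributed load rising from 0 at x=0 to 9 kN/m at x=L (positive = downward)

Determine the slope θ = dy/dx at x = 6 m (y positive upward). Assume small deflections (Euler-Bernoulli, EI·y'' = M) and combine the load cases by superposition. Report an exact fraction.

θ(6) = 1969/400000 rad

Load 1 — uniform load w=20 kN/m over full span:
  θ_1 = -wx(L-x)(L-2x)/(12EI) = -20·6·(8-6)·(8-2·6)/(12·20000) = 1/250 rad
Load 2 — triangular load w₀=9 kN/m (0→w₀ over full span):
  θ_2 = -w₀(2x(L-x)(L-2x)(x+2L)+x²(L-x)²)/(120LEI) = -9·(2·6·(8-6)·(8-2·6)·(6+2·8)+6²·(8-6)²)/(120·8·20000) = 369/400000 rad
Superposition: θ = Σ θ_i = 1969/400000 rad ≈ 0.004922 rad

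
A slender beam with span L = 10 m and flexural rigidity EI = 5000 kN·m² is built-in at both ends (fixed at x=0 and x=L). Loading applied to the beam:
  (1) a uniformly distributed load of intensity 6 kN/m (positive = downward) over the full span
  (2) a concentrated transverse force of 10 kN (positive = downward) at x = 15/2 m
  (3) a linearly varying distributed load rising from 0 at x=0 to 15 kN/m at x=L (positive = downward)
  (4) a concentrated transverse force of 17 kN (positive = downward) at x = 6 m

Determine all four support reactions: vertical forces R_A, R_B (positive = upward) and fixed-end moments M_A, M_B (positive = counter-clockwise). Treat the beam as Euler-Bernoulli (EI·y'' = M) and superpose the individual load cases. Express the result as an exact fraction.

R_A = 120093/2000 kN, M_A = 48403/400 kN·m, R_B = 203907/2000 kN, M_B = -65417/400 kN·m

Load 1 — uniform load w=6 kN/m over full span:
  R_A = wL/2 = 6·10/2 = 30 kN
  M_A = wL²/12 = 6·10²/12 = 50 kN·m
  R_B = wL/2 = 6·10/2 = 30 kN
  M_B = -wL²/12 = -6·10²/12 = -50 kN·m
Load 2 — point force P=10 kN at a=15/2 m (b=L-a=5/2):
  R_A = Pb²(3a+b)/L³ = 10·(5/2)²·(3·(15/2)+(5/2))/10³ = 25/16 kN
  M_A = Pab²/L² = 10·(15/2)·(5/2)²/10² = 75/16 kN·m
  R_B = Pa²(a+3b)/L³ = 10·(15/2)²·((15/2)+3·(5/2))/10³ = 135/16 kN
  M_B = -Pa²b/L² = -10·(15/2)²·(5/2)/10² = -225/16 kN·m
Load 3 — triangular load w₀=15 kN/m (0→w₀ over full span):
  R_A = 3w₀L/20 = 3·15·10/20 = 45/2 kN
  M_A = w₀L²/30 = 15·10²/30 = 50 kN·m
  R_B = 7w₀L/20 = 7·15·10/20 = 105/2 kN
  M_B = -w₀L²/20 = -15·10²/20 = -75 kN·m
Load 4 — point force P=17 kN at a=6 m (b=L-a=4):
  R_A = Pb²(3a+b)/L³ = 17·4²·(3·6+4)/10³ = 748/125 kN
  M_A = Pab²/L² = 17·6·4²/10² = 408/25 kN·m
  R_B = Pa²(a+3b)/L³ = 17·6²·(6+3·4)/10³ = 1377/125 kN
  M_B = -Pa²b/L² = -17·6²·4/10² = -612/25 kN·m
Superposition: R_A = 120093/2000 kN, M_A = 48403/400 kN·m, R_B = 203907/2000 kN, M_B = -65417/400 kN·m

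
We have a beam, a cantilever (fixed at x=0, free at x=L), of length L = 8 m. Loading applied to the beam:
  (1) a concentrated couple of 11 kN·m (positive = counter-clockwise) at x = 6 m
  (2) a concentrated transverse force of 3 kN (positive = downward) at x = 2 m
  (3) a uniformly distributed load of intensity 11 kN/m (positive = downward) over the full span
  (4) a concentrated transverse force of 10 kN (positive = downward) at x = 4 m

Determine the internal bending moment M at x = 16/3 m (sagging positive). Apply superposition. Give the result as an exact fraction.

Load 1 — applied couple M₀=11 kN·m at a=6 m (b=L-a=2):
  M_1 = M₀  [x≤a] = 11 = 11 kN·m
Load 2 — point force P=3 kN at a=2 m (b=L-a=6):
  M_2 = 0  [x>a] = 0 kN·m
Load 3 — uniform load w=11 kN/m over full span:
  M_3 = -w(L-x)²/2 = -11·(8-(16/3))²/2 = -352/9 kN·m
Load 4 — point force P=10 kN at a=4 m (b=L-a=4):
  M_4 = 0  [x>a] = 0 kN·m
Superposition: M = Σ M_i = -253/9 kN·m ≈ -28.111111 kN·m

M(16/3) = -253/9 kN·m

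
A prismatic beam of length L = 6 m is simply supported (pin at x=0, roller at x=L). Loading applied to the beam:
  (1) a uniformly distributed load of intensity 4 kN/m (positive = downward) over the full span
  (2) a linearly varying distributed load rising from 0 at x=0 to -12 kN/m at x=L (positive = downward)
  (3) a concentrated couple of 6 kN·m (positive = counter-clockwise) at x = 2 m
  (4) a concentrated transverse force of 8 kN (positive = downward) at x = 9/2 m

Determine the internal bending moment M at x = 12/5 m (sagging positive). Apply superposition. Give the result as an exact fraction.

Load 1 — uniform load w=4 kN/m over full span:
  M_1 = wx(L-x)/2 = 4·(12/5)·(6-(12/5))/2 = 432/25 kN·m
Load 2 — triangular load w₀=-12 kN/m (0→w₀ over full span):
  M_2 = w₀Lx/6 - w₀x³/(6L) = (-12)·6·(12/5)/6 - (-12)·(12/5)³/(6·6) = -3024/125 kN·m
Load 3 — applied couple M₀=6 kN·m at a=2 m (b=L-a=4):
  M_3 = M₀x/L - M₀  [x>a] = 6·(12/5)/6 - 6 = -18/5 kN·m
Load 4 — point force P=8 kN at a=9/2 m (b=L-a=3/2):
  M_4 = Pbx/L  [x≤a] = 8·(3/2)·(12/5)/6 = 24/5 kN·m
Superposition: M = Σ M_i = -714/125 kN·m ≈ -5.712000 kN·m

M(12/5) = -714/125 kN·m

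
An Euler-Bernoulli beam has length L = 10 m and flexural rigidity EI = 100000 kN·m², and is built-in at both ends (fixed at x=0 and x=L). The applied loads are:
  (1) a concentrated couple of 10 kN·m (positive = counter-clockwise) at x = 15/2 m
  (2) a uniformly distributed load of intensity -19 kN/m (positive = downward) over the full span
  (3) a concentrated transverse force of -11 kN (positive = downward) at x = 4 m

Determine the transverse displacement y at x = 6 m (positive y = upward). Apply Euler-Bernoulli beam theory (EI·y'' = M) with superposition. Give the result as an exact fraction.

y(6) = 725143/150000000 m

Load 1 — applied couple M₀=10 kN·m at a=15/2 m (b=L-a=5/2):
  y_1 = (R_Ax³/6 - M_Ax²/2)/EI  [x≤a] with R_A=9/8, M_A=25/8 = ((9/8)·6³/6 - (25/8)·6²/2)/100000 = -63/400000 m
Load 2 — uniform load w=-19 kN/m over full span:
  y_2 = -wx²(L-x)²/(24EI) = -(-19)·6²·(10-6)²/(24·100000) = 57/12500 m
Load 3 — point force P=-11 kN at a=4 m (b=L-a=6):
  y_3 = -Pa²(L-x)²(3bL-(3b+a)(L-x))/(6L³EI)  [x>a] = -(-11)·4²·(10-6)²·(3·6·10-(3·6+4)·(10-6))/(6·10³·100000) = 506/1171875 m
Superposition: y = Σ y_i = 725143/150000000 m ≈ 0.004834 m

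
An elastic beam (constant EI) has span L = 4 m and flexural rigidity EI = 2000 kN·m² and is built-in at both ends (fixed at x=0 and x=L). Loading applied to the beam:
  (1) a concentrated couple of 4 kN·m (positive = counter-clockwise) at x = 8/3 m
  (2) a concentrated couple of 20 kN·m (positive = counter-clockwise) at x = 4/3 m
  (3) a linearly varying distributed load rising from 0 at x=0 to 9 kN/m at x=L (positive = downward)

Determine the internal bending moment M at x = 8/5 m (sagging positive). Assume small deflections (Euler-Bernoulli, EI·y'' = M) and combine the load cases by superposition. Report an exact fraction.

Load 1 — applied couple M₀=4 kN·m at a=8/3 m (b=L-a=4/3):
  M_1 = R_Ax - M_A  [x≤a] with R_A=4/3, M_A=4/3 = (4/3)·(8/5) - (4/3) = 4/5 kN·m
Load 2 — applied couple M₀=20 kN·m at a=4/3 m (b=L-a=8/3):
  M_2 = R_Ax - M_A - M₀  [x>a] with R_A=20/3, M_A=0 = (20/3)·(8/5) - 0 - 20 = -28/3 kN·m
Load 3 — triangular load w₀=9 kN/m (0→w₀ over full span):
  M_3 = 3w₀Lx/20 - w₀L²/30 - w₀x³/(6L) = 3·9·4·(8/5)/20 - 9·4²/30 - 9·(8/5)³/(6·4) = 288/125 kN·m
Superposition: M = Σ M_i = -2336/375 kN·m ≈ -6.229333 kN·m

M(8/5) = -2336/375 kN·m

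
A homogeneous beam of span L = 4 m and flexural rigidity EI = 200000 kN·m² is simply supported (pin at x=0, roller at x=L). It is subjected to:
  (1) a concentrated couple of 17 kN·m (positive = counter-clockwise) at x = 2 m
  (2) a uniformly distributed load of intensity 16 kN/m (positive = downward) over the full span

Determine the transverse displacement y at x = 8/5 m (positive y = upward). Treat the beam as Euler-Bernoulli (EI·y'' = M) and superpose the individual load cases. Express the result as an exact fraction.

Load 1 — applied couple M₀=17 kN·m at a=2 m (b=L-a=2):
  y_1 = (M₀x³/(6L)+C₁x)/EI  [x≤a] with C₁=M₀(3b²-L²)/(6L)=-17/6 = (17·(8/5)³/(6·4)+(-17/6)·(8/5))/200000 = -51/6250000 m
Load 2 — uniform load w=16 kN/m over full span:
  y_2 = -wx(L³-2Lx²+x³)/(24EI) = -16·(8/5)·(4³-2·4·(8/5)²+(8/5)³)/(24·200000) = -496/1953125 m
Superposition: y = Σ y_i = -8191/31250000 m ≈ -0.000262 m

y(8/5) = -8191/31250000 m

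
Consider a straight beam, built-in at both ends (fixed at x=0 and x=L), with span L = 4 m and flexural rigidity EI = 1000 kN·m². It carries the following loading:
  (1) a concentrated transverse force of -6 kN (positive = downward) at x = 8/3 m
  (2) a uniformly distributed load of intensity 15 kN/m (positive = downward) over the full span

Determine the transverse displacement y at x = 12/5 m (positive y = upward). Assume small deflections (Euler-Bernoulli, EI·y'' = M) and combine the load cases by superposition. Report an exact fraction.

y(12/5) = -24/3125 m

Load 1 — point force P=-6 kN at a=8/3 m (b=L-a=4/3):
  y_1 = -Pb²x²(3aL-(3a+b)x)/(6L³EI)  [x≤a] = -(-6)·(4/3)²·(12/5)²·(3·(8/3)·4-(3·(8/3)+(4/3))·(12/5))/(6·4³·1000) = 24/15625 m
Load 2 — uniform load w=15 kN/m over full span:
  y_2 = -wx²(L-x)²/(24EI) = -15·(12/5)²·(4-(12/5))²/(24·1000) = -144/15625 m
Superposition: y = Σ y_i = -24/3125 m ≈ -0.007680 m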